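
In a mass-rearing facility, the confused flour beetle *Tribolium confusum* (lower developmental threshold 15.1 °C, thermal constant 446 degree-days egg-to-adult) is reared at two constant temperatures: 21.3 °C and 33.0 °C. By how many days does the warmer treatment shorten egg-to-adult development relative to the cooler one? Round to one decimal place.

47.0 days

At 21.3 °C: 446 / (21.3 − 15.1) = 446 / 6.2 = 71.935 d.
At 33.0 °C: 446 / (33.0 − 15.1) = 446 / 17.9 = 24.916 d.
Difference = |71.935 − 24.916| = 47.019 ≈ 47.0 days.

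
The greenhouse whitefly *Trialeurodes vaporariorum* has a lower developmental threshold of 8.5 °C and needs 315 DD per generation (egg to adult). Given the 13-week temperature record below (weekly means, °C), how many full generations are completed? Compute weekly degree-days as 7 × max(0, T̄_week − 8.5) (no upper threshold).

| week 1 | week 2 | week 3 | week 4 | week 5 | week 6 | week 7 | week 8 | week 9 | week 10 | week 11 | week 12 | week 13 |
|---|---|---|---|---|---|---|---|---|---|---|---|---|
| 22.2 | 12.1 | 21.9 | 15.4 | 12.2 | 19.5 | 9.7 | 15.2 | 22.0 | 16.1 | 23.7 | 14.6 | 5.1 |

2 generations

Weekly DD (7 × max(0, T̄ − 8.5)): 95.9, 25.2, 93.8, 48.3, 25.9, 77.0, 8.4, 46.9, 94.5, 53.2, 106.4, 42.7, 0.0.
Season total = 718.2 DD.
Complete generations = ⌊718.2 / 315⌋ = 2.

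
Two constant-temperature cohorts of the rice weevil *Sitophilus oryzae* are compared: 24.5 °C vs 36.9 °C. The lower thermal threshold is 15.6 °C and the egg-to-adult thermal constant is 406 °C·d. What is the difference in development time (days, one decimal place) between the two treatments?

26.6 days

At 24.5 °C: 406 / (24.5 − 15.6) = 406 / 8.9 = 45.618 d.
At 36.9 °C: 406 / (36.9 − 15.6) = 406 / 21.3 = 19.061 d.
Difference = |45.618 − 19.061| = 26.557 ≈ 26.6 days.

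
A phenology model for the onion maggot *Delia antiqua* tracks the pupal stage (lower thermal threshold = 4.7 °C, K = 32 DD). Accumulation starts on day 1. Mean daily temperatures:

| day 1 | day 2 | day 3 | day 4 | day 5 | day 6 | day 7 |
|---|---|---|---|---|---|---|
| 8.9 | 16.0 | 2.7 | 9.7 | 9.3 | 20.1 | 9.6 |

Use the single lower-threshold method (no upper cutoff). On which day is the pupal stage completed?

day 6

Daily DD above 4.7 °C: 4.2, 11.3, 0.0, 5.0, 4.6, 15.4, 4.9.
Cumulative: 4.2, 15.5, 15.5, 20.5, 25.1, 40.5, 45.4.
The total first reaches 32 DD on day 6.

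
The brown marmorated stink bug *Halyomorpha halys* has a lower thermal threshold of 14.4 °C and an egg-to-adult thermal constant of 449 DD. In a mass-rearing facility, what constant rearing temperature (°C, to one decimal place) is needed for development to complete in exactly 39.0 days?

25.9 °C

Required daily accumulation = 449 / 39.0 = 11.513 DD/day.
T = T_base + 11.513 = 14.4 + 11.513 = 25.913 ≈ 25.9 °C.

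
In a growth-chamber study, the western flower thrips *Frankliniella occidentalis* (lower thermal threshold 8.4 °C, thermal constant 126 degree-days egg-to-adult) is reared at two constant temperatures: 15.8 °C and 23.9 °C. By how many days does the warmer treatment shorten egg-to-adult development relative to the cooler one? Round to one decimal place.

At 15.8 °C: 126 / (15.8 − 8.4) = 126 / 7.4 = 17.027 d.
At 23.9 °C: 126 / (23.9 − 8.4) = 126 / 15.5 = 8.129 d.
Difference = |17.027 − 8.129| = 8.898 ≈ 8.9 days.

8.9 days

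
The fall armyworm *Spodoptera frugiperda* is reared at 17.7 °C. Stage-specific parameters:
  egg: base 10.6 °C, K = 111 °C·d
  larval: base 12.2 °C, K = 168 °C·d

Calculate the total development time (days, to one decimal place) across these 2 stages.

egg: 111 / (17.7 − 10.6) = 111 / 7.1 = 15.634 d.
larval: 168 / (17.7 − 12.2) = 168 / 5.5 = 30.545 d.
Sum = 46.179 ≈ 46.2 days.

46.2 days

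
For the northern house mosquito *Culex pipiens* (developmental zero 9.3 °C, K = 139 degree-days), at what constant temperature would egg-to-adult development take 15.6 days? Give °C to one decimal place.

18.2 °C

Required daily accumulation = 139 / 15.6 = 8.910 DD/day.
T = T_base + 8.910 = 9.3 + 8.910 = 18.210 ≈ 18.2 °C.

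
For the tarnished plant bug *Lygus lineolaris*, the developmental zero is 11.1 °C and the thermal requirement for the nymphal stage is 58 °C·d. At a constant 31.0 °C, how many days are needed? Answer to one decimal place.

Daily accumulation = 31.0 − 11.1 = 19.9 DD/day.
Duration = 58 / 19.9 = 2.915 ≈ 2.9 days.

2.9 days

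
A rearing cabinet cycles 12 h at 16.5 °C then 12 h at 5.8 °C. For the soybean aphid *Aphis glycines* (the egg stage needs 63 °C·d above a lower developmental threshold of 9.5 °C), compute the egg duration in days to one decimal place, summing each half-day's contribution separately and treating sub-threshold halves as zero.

Day half: max(0, 16.5 − 9.5) × 0.5 = 7.0 × 0.5 = 3.50 DD.
Night half: max(0, 5.8 − 9.5) × 0.5 = 0.0 × 0.5 = 0.00 DD.
Per 24 h: 3.50 DD/day.
Duration = 63 / 3.50 = 18.000 ≈ 18.0 days.

18.0 days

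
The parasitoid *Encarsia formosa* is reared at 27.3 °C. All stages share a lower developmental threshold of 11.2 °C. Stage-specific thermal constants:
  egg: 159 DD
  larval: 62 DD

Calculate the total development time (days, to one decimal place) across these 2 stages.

13.7 days

Daily accumulation at 27.3 °C = 27.3 − 11.2 = 16.1 DD/day.
Total K = 159 + 62 = 221 DD.
Total duration = 221 / 16.1 = 13.727 ≈ 13.7 days.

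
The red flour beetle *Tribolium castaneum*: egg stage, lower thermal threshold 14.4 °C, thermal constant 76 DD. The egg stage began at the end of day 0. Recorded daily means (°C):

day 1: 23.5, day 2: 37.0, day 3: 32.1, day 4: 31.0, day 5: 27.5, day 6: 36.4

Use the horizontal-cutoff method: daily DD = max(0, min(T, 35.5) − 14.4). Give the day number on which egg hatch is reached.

day 5

Daily DD above 14.4 °C (capped at 21.1): 9.1, 21.1, 17.7, 16.6, 13.1, 21.1.
Cumulative: 9.1, 30.2, 47.9, 64.5, 77.6, 98.7.
The total first reaches 76 DD on day 5.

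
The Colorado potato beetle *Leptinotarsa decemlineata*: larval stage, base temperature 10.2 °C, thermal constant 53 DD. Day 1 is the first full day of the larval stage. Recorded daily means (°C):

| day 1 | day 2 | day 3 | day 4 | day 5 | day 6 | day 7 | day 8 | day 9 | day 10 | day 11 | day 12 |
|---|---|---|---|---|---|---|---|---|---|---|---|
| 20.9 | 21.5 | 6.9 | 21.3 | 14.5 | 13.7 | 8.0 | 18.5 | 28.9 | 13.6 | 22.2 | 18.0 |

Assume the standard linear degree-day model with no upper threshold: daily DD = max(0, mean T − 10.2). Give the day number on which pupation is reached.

Daily DD above 10.2 °C: 10.7, 11.3, 0.0, 11.1, 4.3, 3.5, 0.0, 8.3, 18.7, 3.4, 12.0, 7.8.
Cumulative: 10.7, 22.0, 22.0, 33.1, 37.4, 40.9, 40.9, 49.2, 67.9, 71.3, 83.3, 91.1.
The total first reaches 53 DD on day 9.

day 9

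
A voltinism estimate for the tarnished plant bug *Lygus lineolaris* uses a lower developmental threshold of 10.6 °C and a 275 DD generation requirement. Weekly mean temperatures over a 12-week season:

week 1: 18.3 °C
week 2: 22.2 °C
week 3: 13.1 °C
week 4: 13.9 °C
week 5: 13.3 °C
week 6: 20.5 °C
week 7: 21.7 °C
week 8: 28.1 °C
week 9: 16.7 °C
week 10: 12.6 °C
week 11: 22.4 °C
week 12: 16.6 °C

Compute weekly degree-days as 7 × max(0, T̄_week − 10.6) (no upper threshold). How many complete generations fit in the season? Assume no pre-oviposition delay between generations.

2 generations

Weekly DD (7 × max(0, T̄ − 10.6)): 53.9, 81.2, 17.5, 23.1, 18.9, 69.3, 77.7, 122.5, 42.7, 14.0, 82.6, 42.0.
Season total = 645.4 DD.
Complete generations = ⌊645.4 / 275⌋ = 2.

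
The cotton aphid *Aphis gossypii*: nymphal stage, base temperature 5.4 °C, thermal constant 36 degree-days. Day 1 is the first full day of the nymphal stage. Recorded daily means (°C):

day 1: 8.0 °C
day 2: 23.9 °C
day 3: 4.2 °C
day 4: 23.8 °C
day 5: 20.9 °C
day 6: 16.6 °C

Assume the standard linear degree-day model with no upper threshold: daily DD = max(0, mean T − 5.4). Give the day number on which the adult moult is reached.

Daily DD above 5.4 °C: 2.6, 18.5, 0.0, 18.4, 15.5, 11.2.
Cumulative: 2.6, 21.1, 21.1, 39.5, 55.0, 66.2.
The total first reaches 36 DD on day 4.

day 4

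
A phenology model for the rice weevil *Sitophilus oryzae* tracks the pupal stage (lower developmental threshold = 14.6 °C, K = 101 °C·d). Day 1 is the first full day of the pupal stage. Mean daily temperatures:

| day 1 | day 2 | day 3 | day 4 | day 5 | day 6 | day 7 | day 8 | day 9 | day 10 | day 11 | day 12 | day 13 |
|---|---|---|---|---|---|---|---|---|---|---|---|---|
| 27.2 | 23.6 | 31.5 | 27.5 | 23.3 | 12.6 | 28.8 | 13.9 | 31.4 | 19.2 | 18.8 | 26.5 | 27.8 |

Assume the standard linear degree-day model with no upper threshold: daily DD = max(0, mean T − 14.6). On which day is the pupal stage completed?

Daily DD above 14.6 °C: 12.6, 9.0, 16.9, 12.9, 8.7, 0.0, 14.2, 0.0, 16.8, 4.6, 4.2, 11.9, 13.2.
Cumulative: 12.6, 21.6, 38.5, 51.4, 60.1, 60.1, 74.3, 74.3, 91.1, 95.7, 99.9, 111.8, 125.0.
The total first reaches 101 DD on day 12.

day 12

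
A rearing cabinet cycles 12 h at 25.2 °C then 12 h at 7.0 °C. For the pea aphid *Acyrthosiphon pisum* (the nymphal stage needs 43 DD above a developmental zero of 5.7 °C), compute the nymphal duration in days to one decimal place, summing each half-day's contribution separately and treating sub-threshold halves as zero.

Day half: max(0, 25.2 − 5.7) × 0.5 = 19.5 × 0.5 = 9.75 DD.
Night half: max(0, 7.0 − 5.7) × 0.5 = 1.3 × 0.5 = 0.65 DD.
Per 24 h: 10.40 DD/day.
Duration = 43 / 10.40 = 4.135 ≈ 4.1 days.

4.1 days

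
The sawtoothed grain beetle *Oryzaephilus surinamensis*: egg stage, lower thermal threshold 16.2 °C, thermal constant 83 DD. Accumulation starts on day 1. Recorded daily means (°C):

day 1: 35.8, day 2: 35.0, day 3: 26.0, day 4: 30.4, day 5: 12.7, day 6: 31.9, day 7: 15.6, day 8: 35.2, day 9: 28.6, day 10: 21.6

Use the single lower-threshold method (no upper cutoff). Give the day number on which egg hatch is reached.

day 8

Daily DD above 16.2 °C: 19.6, 18.8, 9.8, 14.2, 0.0, 15.7, 0.0, 19.0, 12.4, 5.4.
Cumulative: 19.6, 38.4, 48.2, 62.4, 62.4, 78.1, 78.1, 97.1, 109.5, 114.9.
The total first reaches 83 DD on day 8.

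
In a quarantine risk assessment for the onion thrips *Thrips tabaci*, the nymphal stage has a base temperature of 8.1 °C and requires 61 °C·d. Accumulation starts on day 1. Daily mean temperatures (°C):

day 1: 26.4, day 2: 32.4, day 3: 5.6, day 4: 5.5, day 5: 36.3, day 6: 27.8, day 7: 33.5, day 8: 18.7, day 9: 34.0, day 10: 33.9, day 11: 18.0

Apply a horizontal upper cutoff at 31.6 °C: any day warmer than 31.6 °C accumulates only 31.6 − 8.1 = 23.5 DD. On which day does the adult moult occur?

Daily DD above 8.1 °C (capped at 23.5): 18.3, 23.5, 0.0, 0.0, 23.5, 19.7, 23.5, 10.6, 23.5, 23.5, 9.9.
Cumulative: 18.3, 41.8, 41.8, 41.8, 65.3, 85.0, 108.5, 119.1, 142.6, 166.1, 176.0.
The total first reaches 61 DD on day 5.

day 5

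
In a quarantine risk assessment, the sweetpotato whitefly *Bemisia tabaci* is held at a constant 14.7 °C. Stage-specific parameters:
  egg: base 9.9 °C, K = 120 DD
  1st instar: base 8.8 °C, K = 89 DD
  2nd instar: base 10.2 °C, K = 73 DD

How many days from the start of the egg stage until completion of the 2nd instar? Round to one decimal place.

egg: 120 / (14.7 − 9.9) = 120 / 4.8 = 25.000 d.
1st instar: 89 / (14.7 − 8.8) = 89 / 5.9 = 15.085 d.
2nd instar: 73 / (14.7 − 10.2) = 73 / 4.5 = 16.222 d.
Sum = 56.307 ≈ 56.3 days.

56.3 days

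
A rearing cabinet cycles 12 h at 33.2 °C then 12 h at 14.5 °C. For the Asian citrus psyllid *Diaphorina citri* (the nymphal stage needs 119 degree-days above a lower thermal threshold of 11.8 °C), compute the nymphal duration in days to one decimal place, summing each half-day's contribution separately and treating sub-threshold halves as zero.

9.9 days

Day half: max(0, 33.2 − 11.8) × 0.5 = 21.4 × 0.5 = 10.70 DD.
Night half: max(0, 14.5 − 11.8) × 0.5 = 2.7 × 0.5 = 1.35 DD.
Per 24 h: 12.05 DD/day.
Duration = 119 / 12.05 = 9.876 ≈ 9.9 days.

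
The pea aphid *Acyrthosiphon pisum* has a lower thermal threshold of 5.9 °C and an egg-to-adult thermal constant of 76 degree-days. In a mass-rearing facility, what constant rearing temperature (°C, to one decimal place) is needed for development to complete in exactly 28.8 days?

8.5 °C

Required daily accumulation = 76 / 28.8 = 2.639 DD/day.
T = T_base + 2.639 = 5.9 + 2.639 = 8.539 ≈ 8.5 °C.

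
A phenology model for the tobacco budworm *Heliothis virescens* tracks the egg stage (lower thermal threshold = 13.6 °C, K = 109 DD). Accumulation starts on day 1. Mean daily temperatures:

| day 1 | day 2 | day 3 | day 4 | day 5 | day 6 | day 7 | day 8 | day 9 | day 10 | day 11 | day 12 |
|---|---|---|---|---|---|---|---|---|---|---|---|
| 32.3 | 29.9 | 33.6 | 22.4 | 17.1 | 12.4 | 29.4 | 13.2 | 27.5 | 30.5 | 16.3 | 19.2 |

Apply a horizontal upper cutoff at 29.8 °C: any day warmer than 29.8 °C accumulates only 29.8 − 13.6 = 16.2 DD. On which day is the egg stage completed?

day 11

Daily DD above 13.6 °C (capped at 16.2): 16.2, 16.2, 16.2, 8.8, 3.5, 0.0, 15.8, 0.0, 13.9, 16.2, 2.7, 5.6.
Cumulative: 16.2, 32.4, 48.6, 57.4, 60.9, 60.9, 76.7, 76.7, 90.6, 106.8, 109.5, 115.1.
The total first reaches 109 DD on day 11.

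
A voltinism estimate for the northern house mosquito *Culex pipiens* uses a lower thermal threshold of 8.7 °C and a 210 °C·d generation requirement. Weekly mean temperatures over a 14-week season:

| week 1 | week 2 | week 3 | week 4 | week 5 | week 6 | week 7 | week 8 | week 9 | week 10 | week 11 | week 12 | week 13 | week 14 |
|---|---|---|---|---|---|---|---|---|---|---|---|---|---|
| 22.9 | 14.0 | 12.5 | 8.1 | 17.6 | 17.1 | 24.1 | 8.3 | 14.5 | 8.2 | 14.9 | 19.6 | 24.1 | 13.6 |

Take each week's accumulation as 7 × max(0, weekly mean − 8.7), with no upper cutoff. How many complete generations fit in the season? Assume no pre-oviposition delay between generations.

Weekly DD (7 × max(0, T̄ − 8.7)): 99.4, 37.1, 26.6, 0.0, 62.3, 58.8, 107.8, 0.0, 40.6, 0.0, 43.4, 76.3, 107.8, 34.3.
Season total = 694.4 DD.
Complete generations = ⌊694.4 / 210⌋ = 3.

3 generations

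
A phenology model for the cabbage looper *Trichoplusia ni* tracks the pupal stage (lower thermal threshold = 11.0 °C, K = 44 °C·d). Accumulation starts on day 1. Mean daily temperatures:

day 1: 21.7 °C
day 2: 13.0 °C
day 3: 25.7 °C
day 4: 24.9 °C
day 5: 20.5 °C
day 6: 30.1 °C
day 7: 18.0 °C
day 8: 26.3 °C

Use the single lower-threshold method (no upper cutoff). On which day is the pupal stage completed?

day 5

Daily DD above 11.0 °C: 10.7, 2.0, 14.7, 13.9, 9.5, 19.1, 7.0, 15.3.
Cumulative: 10.7, 12.7, 27.4, 41.3, 50.8, 69.9, 76.9, 92.2.
The total first reaches 44 DD on day 5.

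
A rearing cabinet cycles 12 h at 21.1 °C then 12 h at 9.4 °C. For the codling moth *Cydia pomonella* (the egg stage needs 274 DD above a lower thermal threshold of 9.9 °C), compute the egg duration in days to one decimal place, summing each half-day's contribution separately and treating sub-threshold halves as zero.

Day half: max(0, 21.1 − 9.9) × 0.5 = 11.2 × 0.5 = 5.60 DD.
Night half: max(0, 9.4 − 9.9) × 0.5 = 0.0 × 0.5 = 0.00 DD.
Per 24 h: 5.60 DD/day.
Duration = 274 / 5.60 = 48.929 ≈ 48.9 days.

48.9 days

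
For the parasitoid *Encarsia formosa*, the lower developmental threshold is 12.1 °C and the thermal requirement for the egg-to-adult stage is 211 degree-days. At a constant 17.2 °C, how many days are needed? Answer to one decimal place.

Daily accumulation = 17.2 − 12.1 = 5.1 DD/day.
Duration = 211 / 5.1 = 41.373 ≈ 41.4 days.

41.4 days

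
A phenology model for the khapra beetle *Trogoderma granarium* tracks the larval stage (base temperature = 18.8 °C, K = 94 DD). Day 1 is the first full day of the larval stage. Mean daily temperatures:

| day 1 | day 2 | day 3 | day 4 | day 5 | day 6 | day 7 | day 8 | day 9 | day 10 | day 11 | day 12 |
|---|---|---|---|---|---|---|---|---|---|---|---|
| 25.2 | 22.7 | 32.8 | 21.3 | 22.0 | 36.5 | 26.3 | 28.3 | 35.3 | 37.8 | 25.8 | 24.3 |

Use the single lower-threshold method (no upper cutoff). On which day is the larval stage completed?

day 10

Daily DD above 18.8 °C: 6.4, 3.9, 14.0, 2.5, 3.2, 17.7, 7.5, 9.5, 16.5, 19.0, 7.0, 5.5.
Cumulative: 6.4, 10.3, 24.3, 26.8, 30.0, 47.7, 55.2, 64.7, 81.2, 100.2, 107.2, 112.7.
The total first reaches 94 DD on day 10.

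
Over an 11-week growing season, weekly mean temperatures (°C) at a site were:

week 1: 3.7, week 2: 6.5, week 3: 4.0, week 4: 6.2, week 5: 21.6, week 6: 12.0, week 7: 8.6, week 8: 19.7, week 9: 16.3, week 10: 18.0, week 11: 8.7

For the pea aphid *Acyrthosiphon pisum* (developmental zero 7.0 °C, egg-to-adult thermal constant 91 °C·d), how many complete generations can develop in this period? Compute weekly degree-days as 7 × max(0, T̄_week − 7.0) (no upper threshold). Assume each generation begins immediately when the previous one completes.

Weekly DD (7 × max(0, T̄ − 7.0)): 0.0, 0.0, 0.0, 0.0, 102.2, 35.0, 11.2, 88.9, 65.1, 77.0, 11.9.
Season total = 391.3 DD.
Complete generations = ⌊391.3 / 91⌋ = 4.

4 generations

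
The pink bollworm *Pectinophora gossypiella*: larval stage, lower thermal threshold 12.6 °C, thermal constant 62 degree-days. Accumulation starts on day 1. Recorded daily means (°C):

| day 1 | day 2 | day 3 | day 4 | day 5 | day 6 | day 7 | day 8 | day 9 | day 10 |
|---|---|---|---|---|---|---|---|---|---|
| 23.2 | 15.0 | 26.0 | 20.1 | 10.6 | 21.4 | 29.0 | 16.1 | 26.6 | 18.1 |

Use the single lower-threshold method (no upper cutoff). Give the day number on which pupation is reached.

day 8

Daily DD above 12.6 °C: 10.6, 2.4, 13.4, 7.5, 0.0, 8.8, 16.4, 3.5, 14.0, 5.5.
Cumulative: 10.6, 13.0, 26.4, 33.9, 33.9, 42.7, 59.1, 62.6, 76.6, 82.1.
The total first reaches 62 DD on day 8.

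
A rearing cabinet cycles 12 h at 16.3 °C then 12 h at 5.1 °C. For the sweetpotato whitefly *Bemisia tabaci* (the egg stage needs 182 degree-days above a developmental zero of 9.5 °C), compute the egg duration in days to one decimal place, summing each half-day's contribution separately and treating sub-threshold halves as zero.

53.5 days

Day half: max(0, 16.3 − 9.5) × 0.5 = 6.8 × 0.5 = 3.40 DD.
Night half: max(0, 5.1 − 9.5) × 0.5 = 0.0 × 0.5 = 0.00 DD.
Per 24 h: 3.40 DD/day.
Duration = 182 / 3.40 = 53.529 ≈ 53.5 days.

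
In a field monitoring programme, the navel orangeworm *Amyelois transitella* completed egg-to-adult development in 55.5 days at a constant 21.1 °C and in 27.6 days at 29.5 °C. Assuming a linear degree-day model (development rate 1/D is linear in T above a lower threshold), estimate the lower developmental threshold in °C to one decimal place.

Linear rate model ⇒ the product D·(T − T_b) is constant across temperatures.
55.5·(21.1 − T_b) = 27.6·(29.5 − T_b)
T_b = (55.5·21.1 − 27.6·29.5) / (55.5 − 27.6) = 356.85 / 27.9 = 12.790 °C ≈ 12.8 °C.

12.8 °C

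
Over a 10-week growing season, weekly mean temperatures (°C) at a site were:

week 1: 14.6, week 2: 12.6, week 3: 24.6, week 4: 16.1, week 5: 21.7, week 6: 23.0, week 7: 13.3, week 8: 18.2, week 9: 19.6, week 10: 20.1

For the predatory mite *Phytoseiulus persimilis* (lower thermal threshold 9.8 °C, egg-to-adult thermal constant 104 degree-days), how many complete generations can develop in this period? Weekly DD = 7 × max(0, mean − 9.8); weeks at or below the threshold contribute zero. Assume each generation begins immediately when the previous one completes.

Weekly DD (7 × max(0, T̄ − 9.8)): 33.6, 19.6, 103.6, 44.1, 83.3, 92.4, 24.5, 58.8, 68.6, 72.1.
Season total = 600.6 DD.
Complete generations = ⌊600.6 / 104⌋ = 5.

5 generations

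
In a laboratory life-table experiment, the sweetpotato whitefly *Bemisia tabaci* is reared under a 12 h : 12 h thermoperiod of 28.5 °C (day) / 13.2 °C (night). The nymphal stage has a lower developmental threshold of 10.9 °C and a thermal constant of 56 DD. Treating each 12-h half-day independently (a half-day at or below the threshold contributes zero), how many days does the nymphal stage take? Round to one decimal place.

Day half: max(0, 28.5 − 10.9) × 0.5 = 17.6 × 0.5 = 8.80 DD.
Night half: max(0, 13.2 − 10.9) × 0.5 = 2.3 × 0.5 = 1.15 DD.
Per 24 h: 9.95 DD/day.
Duration = 56 / 9.95 = 5.628 ≈ 5.6 days.

5.6 days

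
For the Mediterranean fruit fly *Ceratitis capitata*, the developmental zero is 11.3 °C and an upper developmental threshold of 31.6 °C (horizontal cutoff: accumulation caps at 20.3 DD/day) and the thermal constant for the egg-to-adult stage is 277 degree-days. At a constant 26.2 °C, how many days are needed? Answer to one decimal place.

18.6 days

Daily accumulation = 26.2 − 11.3 = 14.9 DD/day.
Duration = 277 / 14.9 = 18.591 ≈ 18.6 days.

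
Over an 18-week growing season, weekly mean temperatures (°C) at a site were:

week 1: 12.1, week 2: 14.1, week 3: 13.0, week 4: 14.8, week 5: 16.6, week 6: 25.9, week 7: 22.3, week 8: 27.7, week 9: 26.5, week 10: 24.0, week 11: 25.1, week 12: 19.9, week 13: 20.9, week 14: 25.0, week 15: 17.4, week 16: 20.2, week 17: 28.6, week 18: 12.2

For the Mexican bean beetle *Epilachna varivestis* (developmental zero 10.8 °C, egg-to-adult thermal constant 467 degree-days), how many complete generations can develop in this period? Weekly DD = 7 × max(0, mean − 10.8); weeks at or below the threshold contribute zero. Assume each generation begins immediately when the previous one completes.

Weekly DD (7 × max(0, T̄ − 10.8)): 9.1, 23.1, 15.4, 28.0, 40.6, 105.7, 80.5, 118.3, 109.9, 92.4, 100.1, 63.7, 70.7, 99.4, 46.2, 65.8, 124.6, 9.8.
Season total = 1203.3 DD.
Complete generations = ⌊1203.3 / 467⌋ = 2.

2 generations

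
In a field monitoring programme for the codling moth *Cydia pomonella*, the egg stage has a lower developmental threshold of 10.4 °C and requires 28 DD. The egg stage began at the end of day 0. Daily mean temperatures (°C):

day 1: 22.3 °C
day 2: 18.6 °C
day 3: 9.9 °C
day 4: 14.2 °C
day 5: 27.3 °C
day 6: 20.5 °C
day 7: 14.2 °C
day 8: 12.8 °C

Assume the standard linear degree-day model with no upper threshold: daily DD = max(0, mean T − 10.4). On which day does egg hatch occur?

Daily DD above 10.4 °C: 11.9, 8.2, 0.0, 3.8, 16.9, 10.1, 3.8, 2.4.
Cumulative: 11.9, 20.1, 20.1, 23.9, 40.8, 50.9, 54.7, 57.1.
The total first reaches 28 DD on day 5.

day 5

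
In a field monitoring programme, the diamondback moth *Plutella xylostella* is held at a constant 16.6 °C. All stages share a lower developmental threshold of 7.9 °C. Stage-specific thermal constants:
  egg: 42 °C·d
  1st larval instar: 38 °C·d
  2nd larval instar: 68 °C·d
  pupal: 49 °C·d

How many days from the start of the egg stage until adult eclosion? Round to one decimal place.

Daily accumulation at 16.6 °C = 16.6 − 7.9 = 8.7 DD/day.
Total K = 42 + 38 + 68 + 49 = 197 DD.
Total duration = 197 / 8.7 = 22.644 ≈ 22.6 days.

22.6 days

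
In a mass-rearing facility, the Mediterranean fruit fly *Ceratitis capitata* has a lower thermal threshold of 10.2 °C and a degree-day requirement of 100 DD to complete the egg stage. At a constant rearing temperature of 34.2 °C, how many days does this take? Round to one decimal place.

Daily accumulation = 34.2 − 10.2 = 24.0 DD/day.
Duration = 100 / 24.0 = 4.167 ≈ 4.2 days.

4.2 days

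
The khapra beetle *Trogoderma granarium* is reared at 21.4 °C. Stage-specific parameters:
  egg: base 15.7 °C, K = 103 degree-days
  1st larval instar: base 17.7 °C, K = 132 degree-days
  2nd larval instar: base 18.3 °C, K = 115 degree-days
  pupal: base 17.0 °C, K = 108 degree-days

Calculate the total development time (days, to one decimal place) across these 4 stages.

115.4 days

egg: 103 / (21.4 − 15.7) = 103 / 5.7 = 18.070 d.
1st larval instar: 132 / (21.4 − 17.7) = 132 / 3.7 = 35.676 d.
2nd larval instar: 115 / (21.4 − 18.3) = 115 / 3.1 = 37.097 d.
pupal: 108 / (21.4 − 17.0) = 108 / 4.4 = 24.545 d.
Sum = 115.388 ≈ 115.4 days.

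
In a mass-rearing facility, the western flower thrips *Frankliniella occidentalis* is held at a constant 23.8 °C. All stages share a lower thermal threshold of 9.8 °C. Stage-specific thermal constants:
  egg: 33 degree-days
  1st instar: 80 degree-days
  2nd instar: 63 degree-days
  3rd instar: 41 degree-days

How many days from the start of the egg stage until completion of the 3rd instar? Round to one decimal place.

Daily accumulation at 23.8 °C = 23.8 − 9.8 = 14.0 DD/day.
Total K = 33 + 80 + 63 + 41 = 217 DD.
Total duration = 217 / 14.0 = 15.500 ≈ 15.5 days.

15.5 days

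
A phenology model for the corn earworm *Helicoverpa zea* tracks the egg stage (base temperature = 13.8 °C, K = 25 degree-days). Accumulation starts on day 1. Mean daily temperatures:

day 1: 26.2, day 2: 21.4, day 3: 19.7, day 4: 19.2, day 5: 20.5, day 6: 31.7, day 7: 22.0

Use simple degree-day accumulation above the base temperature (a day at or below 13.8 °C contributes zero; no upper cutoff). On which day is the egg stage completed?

Daily DD above 13.8 °C: 12.4, 7.6, 5.9, 5.4, 6.7, 17.9, 8.2.
Cumulative: 12.4, 20.0, 25.9, 31.3, 38.0, 55.9, 64.1.
The total first reaches 25 DD on day 3.

day 3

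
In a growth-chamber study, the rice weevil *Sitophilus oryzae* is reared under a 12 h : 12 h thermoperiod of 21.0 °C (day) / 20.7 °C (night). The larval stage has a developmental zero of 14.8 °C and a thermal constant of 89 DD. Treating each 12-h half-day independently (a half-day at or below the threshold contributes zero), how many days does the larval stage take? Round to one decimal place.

14.7 days

Day half: max(0, 21.0 − 14.8) × 0.5 = 6.2 × 0.5 = 3.10 DD.
Night half: max(0, 20.7 − 14.8) × 0.5 = 5.9 × 0.5 = 2.95 DD.
Per 24 h: 6.05 DD/day.
Duration = 89 / 6.05 = 14.711 ≈ 14.7 days.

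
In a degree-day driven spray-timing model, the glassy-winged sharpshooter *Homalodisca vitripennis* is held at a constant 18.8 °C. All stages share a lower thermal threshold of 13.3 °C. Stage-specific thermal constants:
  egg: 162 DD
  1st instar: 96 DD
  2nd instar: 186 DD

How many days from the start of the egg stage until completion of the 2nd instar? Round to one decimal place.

80.7 days

Daily accumulation at 18.8 °C = 18.8 − 13.3 = 5.5 DD/day.
Total K = 162 + 96 + 186 = 444 DD.
Total duration = 444 / 5.5 = 80.727 ≈ 80.7 days.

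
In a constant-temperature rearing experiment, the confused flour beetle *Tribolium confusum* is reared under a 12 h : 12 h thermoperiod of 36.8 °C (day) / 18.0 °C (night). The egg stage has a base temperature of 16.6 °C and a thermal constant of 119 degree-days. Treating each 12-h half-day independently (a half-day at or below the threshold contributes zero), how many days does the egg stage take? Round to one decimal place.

11.0 days

Day half: max(0, 36.8 − 16.6) × 0.5 = 20.2 × 0.5 = 10.10 DD.
Night half: max(0, 18.0 − 16.6) × 0.5 = 1.4 × 0.5 = 0.70 DD.
Per 24 h: 10.80 DD/day.
Duration = 119 / 10.80 = 11.019 ≈ 11.0 days.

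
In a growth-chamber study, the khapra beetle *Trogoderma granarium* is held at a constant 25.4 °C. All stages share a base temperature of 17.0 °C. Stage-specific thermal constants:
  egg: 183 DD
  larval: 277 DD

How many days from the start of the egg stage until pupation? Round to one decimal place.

54.8 days

Daily accumulation at 25.4 °C = 25.4 − 17.0 = 8.4 DD/day.
Total K = 183 + 277 = 460 DD.
Total duration = 460 / 8.4 = 54.762 ≈ 54.8 days.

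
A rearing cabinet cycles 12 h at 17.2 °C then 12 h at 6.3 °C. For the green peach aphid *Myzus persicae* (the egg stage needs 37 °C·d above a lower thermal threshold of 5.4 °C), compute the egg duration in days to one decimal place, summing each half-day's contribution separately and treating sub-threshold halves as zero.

5.8 days

Day half: max(0, 17.2 − 5.4) × 0.5 = 11.8 × 0.5 = 5.90 DD.
Night half: max(0, 6.3 − 5.4) × 0.5 = 0.9 × 0.5 = 0.45 DD.
Per 24 h: 6.35 DD/day.
Duration = 37 / 6.35 = 5.827 ≈ 5.8 days.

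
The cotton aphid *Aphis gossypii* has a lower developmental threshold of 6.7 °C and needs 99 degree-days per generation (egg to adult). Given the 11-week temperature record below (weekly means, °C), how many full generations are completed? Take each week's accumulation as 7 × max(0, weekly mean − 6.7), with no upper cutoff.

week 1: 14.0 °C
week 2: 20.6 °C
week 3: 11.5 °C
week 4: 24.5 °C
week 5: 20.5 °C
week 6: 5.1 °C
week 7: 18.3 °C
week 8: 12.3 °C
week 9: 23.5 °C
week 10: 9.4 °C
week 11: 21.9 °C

7 generations

Weekly DD (7 × max(0, T̄ − 6.7)): 51.1, 97.3, 33.6, 124.6, 96.6, 0.0, 81.2, 39.2, 117.6, 18.9, 106.4.
Season total = 766.5 DD.
Complete generations = ⌊766.5 / 99⌋ = 7.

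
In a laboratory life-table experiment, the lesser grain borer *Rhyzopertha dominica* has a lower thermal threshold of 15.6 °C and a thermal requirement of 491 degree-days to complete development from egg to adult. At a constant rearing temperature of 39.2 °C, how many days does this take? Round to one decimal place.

20.8 days

Daily accumulation = 39.2 − 15.6 = 23.6 DD/day.
Duration = 491 / 23.6 = 20.805 ≈ 20.8 days.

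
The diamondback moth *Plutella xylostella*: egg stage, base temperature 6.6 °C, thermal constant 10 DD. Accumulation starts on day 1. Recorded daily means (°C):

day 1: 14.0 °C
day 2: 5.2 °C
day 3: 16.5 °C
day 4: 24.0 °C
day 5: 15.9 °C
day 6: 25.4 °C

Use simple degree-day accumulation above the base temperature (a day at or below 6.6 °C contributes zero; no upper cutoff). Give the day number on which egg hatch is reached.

Daily DD above 6.6 °C: 7.4, 0.0, 9.9, 17.4, 9.3, 18.8.
Cumulative: 7.4, 7.4, 17.3, 34.7, 44.0, 62.8.
The total first reaches 10 DD on day 3.

day 3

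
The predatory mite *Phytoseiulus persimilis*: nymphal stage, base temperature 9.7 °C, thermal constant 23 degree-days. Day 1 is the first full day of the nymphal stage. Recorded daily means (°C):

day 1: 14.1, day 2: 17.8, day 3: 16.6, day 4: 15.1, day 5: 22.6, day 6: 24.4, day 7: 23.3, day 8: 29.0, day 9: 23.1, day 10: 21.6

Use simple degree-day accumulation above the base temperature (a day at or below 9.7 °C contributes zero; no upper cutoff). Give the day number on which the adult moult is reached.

Daily DD above 9.7 °C: 4.4, 8.1, 6.9, 5.4, 12.9, 14.7, 13.6, 19.3, 13.4, 11.9.
Cumulative: 4.4, 12.5, 19.4, 24.8, 37.7, 52.4, 66.0, 85.3, 98.7, 110.6.
The total first reaches 23 DD on day 4.

day 4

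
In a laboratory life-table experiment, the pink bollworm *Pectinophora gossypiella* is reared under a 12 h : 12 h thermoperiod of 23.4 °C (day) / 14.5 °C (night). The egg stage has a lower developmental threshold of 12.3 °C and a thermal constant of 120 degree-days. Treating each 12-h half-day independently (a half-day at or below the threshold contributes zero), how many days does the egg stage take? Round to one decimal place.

18.0 days

Day half: max(0, 23.4 − 12.3) × 0.5 = 11.1 × 0.5 = 5.55 DD.
Night half: max(0, 14.5 − 12.3) × 0.5 = 2.2 × 0.5 = 1.10 DD.
Per 24 h: 6.65 DD/day.
Duration = 120 / 6.65 = 18.045 ≈ 18.0 days.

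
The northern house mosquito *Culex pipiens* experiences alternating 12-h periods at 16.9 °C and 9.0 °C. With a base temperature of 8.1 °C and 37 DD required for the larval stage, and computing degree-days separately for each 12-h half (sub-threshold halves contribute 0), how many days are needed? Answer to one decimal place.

Day half: max(0, 16.9 − 8.1) × 0.5 = 8.8 × 0.5 = 4.40 DD.
Night half: max(0, 9.0 − 8.1) × 0.5 = 0.9 × 0.5 = 0.45 DD.
Per 24 h: 4.85 DD/day.
Duration = 37 / 4.85 = 7.629 ≈ 7.6 days.

7.6 days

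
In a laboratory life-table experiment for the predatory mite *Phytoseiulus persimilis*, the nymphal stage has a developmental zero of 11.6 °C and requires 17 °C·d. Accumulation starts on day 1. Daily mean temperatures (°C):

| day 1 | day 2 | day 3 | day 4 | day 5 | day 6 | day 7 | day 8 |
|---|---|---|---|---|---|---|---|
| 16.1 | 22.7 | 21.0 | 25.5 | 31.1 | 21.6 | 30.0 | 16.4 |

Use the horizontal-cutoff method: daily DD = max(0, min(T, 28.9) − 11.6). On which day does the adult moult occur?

Daily DD above 11.6 °C (capped at 17.3): 4.5, 11.1, 9.4, 13.9, 17.3, 10.0, 17.3, 4.8.
Cumulative: 4.5, 15.6, 25.0, 38.9, 56.2, 66.2, 83.5, 88.3.
The total first reaches 17 DD on day 3.

day 3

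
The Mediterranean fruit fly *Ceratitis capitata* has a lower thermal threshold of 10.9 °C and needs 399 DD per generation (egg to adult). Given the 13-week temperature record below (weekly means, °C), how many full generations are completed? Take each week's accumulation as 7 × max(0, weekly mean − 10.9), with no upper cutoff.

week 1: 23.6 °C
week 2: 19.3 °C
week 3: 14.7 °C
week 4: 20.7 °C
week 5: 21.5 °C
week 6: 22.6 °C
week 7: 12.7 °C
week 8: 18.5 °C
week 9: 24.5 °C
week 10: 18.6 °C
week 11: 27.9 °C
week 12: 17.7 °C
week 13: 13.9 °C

2 generations

Weekly DD (7 × max(0, T̄ − 10.9)): 88.9, 58.8, 26.6, 68.6, 74.2, 81.9, 12.6, 53.2, 95.2, 53.9, 119.0, 47.6, 21.0.
Season total = 801.5 DD.
Complete generations = ⌊801.5 / 399⌋ = 2.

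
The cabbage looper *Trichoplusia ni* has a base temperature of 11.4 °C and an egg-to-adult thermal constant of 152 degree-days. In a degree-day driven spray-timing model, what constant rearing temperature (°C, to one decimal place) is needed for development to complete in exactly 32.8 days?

16.0 °C

Required daily accumulation = 152 / 32.8 = 4.634 DD/day.
T = T_base + 4.634 = 11.4 + 4.634 = 16.034 ≈ 16.0 °C.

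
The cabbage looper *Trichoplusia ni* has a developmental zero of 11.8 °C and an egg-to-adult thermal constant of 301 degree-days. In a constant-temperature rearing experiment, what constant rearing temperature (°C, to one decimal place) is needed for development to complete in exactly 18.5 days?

Required daily accumulation = 301 / 18.5 = 16.270 DD/day.
T = T_base + 16.270 = 11.8 + 16.270 = 28.070 ≈ 28.1 °C.

28.1 °C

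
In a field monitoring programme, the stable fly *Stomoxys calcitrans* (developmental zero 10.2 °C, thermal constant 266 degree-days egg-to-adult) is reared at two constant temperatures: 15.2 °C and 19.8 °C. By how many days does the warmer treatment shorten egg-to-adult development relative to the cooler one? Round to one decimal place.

25.5 days

At 15.2 °C: 266 / (15.2 − 10.2) = 266 / 5.0 = 53.200 d.
At 19.8 °C: 266 / (19.8 − 10.2) = 266 / 9.6 = 27.708 d.
Difference = |53.200 − 27.708| = 25.492 ≈ 25.5 days.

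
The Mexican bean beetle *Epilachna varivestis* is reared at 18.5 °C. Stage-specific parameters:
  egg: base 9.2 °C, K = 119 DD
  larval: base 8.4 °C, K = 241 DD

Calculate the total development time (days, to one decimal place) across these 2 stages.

36.7 days

egg: 119 / (18.5 − 9.2) = 119 / 9.3 = 12.796 d.
larval: 241 / (18.5 − 8.4) = 241 / 10.1 = 23.861 d.
Sum = 36.657 ≈ 36.7 days.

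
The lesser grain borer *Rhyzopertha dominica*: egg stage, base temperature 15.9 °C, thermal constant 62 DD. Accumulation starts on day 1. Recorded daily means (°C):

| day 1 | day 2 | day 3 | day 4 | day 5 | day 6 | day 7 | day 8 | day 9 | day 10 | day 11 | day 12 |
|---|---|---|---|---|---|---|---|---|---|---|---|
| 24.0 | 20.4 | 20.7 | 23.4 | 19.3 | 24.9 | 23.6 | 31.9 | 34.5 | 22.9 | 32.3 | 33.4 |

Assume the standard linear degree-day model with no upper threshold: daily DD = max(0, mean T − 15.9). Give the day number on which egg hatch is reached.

Daily DD above 15.9 °C: 8.1, 4.5, 4.8, 7.5, 3.4, 9.0, 7.7, 16.0, 18.6, 7.0, 16.4, 17.5.
Cumulative: 8.1, 12.6, 17.4, 24.9, 28.3, 37.3, 45.0, 61.0, 79.6, 86.6, 103.0, 120.5.
The total first reaches 62 DD on day 9.

day 9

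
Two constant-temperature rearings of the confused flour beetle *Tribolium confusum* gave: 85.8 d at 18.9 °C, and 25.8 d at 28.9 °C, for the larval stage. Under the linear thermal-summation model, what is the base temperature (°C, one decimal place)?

Under the model K = D·(T − T_b), so D₁·(T₁ − T_b) = D₂·(T₂ − T_b).
85.8·(18.9 − T_b) = 25.8·(28.9 − T_b)
T_b = (85.8·18.9 − 25.8·28.9) / (85.8 − 25.8) = 876.00 / 60.0 = 14.600 °C ≈ 14.6 °C.

14.6 °C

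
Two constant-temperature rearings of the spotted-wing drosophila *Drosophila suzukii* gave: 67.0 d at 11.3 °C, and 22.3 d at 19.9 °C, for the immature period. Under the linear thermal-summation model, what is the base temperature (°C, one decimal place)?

7.0 °C

Under the model K = D·(T − T_b), so D₁·(T₁ − T_b) = D₂·(T₂ − T_b).
67.0·(11.3 − T_b) = 22.3·(19.9 − T_b)
T_b = (67.0·11.3 − 22.3·19.9) / (67.0 − 22.3) = 313.33 / 44.7 = 7.010 °C ≈ 7.0 °C.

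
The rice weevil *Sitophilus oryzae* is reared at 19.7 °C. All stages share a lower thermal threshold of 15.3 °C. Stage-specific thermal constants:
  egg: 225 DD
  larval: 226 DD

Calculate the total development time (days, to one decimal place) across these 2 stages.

Daily accumulation at 19.7 °C = 19.7 − 15.3 = 4.4 DD/day.
Total K = 225 + 226 = 451 DD.
Total duration = 451 / 4.4 = 102.500 ≈ 102.5 days.

102.5 days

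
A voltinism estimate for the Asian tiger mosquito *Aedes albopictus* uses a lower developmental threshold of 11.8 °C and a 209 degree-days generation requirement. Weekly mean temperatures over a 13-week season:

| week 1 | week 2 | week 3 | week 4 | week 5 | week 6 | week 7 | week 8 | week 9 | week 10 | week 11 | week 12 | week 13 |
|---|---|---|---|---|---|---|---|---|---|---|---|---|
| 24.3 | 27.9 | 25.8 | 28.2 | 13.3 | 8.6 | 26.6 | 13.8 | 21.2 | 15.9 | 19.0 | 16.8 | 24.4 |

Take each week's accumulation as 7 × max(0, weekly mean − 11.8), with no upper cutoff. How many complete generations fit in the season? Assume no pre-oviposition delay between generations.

3 generations

Weekly DD (7 × max(0, T̄ − 11.8)): 87.5, 112.7, 98.0, 114.8, 10.5, 0.0, 103.6, 14.0, 65.8, 28.7, 50.4, 35.0, 88.2.
Season total = 809.2 DD.
Complete generations = ⌊809.2 / 209⌋ = 3.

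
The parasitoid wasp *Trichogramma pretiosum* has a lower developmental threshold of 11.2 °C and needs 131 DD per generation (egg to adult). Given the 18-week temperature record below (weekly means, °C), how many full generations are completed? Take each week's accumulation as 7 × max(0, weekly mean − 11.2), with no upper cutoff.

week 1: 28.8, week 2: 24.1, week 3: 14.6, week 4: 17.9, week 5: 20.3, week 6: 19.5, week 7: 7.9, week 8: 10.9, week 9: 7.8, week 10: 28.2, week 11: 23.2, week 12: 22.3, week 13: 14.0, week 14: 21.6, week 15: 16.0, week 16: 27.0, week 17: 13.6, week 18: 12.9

7 generations

Weekly DD (7 × max(0, T̄ − 11.2)): 123.2, 90.3, 23.8, 46.9, 63.7, 58.1, 0.0, 0.0, 0.0, 119.0, 84.0, 77.7, 19.6, 72.8, 33.6, 110.6, 16.8, 11.9.
Season total = 952.0 DD.
Complete generations = ⌊952.0 / 131⌋ = 7.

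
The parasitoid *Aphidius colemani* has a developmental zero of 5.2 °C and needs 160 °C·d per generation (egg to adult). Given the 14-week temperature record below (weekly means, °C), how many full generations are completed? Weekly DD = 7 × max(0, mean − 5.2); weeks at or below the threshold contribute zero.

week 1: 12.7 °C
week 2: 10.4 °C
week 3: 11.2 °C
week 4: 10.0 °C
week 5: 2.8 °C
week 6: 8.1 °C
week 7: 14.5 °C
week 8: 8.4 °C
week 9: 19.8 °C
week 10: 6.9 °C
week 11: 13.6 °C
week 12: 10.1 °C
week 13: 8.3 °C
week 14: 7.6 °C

Weekly DD (7 × max(0, T̄ − 5.2)): 52.5, 36.4, 42.0, 33.6, 0.0, 20.3, 65.1, 22.4, 102.2, 11.9, 58.8, 34.3, 21.7, 16.8.
Season total = 518.0 DD.
Complete generations = ⌊518.0 / 160⌋ = 3.

3 generations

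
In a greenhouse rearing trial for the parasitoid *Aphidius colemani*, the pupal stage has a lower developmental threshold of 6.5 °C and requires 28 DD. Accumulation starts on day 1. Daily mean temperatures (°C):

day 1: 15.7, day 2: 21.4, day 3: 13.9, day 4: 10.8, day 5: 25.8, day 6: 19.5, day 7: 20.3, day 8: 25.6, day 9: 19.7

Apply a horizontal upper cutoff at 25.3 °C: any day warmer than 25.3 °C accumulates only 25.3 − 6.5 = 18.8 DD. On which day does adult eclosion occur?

day 3

Daily DD above 6.5 °C (capped at 18.8): 9.2, 14.9, 7.4, 4.3, 18.8, 13.0, 13.8, 18.8, 13.2.
Cumulative: 9.2, 24.1, 31.5, 35.8, 54.6, 67.6, 81.4, 100.2, 113.4.
The total first reaches 28 DD on day 3.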